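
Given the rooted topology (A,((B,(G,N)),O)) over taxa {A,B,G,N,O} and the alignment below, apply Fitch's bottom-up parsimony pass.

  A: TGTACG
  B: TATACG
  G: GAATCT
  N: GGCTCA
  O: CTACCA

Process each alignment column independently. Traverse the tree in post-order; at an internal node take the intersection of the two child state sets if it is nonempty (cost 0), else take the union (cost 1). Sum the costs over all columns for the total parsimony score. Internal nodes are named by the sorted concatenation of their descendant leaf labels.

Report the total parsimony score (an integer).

13

GN@0: {G} ∩ {G} = {G} (intersection, +0)
BGN@0: {T} ∪ {G} = {G,T} (union, +1)
BGNO@0: {G,T} ∪ {C} = {C,G,T} (union, +1)
ABGNO@0: {T} ∩ {C,G,T} = {T} (intersection, +0)
GN@1: {A} ∪ {G} = {A,G} (union, +1)
BGN@1: {A} ∩ {A,G} = {A} (intersection, +0)
BGNO@1: {A} ∪ {T} = {A,T} (union, +1)
ABGNO@1: {G} ∪ {A,T} = {A,G,T} (union, +1)
GN@2: {A} ∪ {C} = {A,C} (union, +1)
BGN@2: {T} ∪ {A,C} = {A,C,T} (union, +1)
BGNO@2: {A,C,T} ∩ {A} = {A} (intersection, +0)
ABGNO@2: {T} ∪ {A} = {A,T} (union, +1)
GN@3: {T} ∩ {T} = {T} (intersection, +0)
BGN@3: {A} ∪ {T} = {A,T} (union, +1)
BGNO@3: {A,T} ∪ {C} = {A,C,T} (union, +1)
ABGNO@3: {A} ∩ {A,C,T} = {A} (intersection, +0)
GN@4: {C} ∩ {C} = {C} (intersection, +0)
BGN@4: {C} ∩ {C} = {C} (intersection, +0)
BGNO@4: {C} ∩ {C} = {C} (intersection, +0)
ABGNO@4: {C} ∩ {C} = {C} (intersection, +0)
GN@5: {T} ∪ {A} = {A,T} (union, +1)
BGN@5: {G} ∪ {A,T} = {A,G,T} (union, +1)
BGNO@5: {A,G,T} ∩ {A} = {A} (intersection, +0)
ABGNO@5: {G} ∪ {A} = {A,G} (union, +1)
per-site changes: [2, 3, 3, 2, 0, 3]; total = 13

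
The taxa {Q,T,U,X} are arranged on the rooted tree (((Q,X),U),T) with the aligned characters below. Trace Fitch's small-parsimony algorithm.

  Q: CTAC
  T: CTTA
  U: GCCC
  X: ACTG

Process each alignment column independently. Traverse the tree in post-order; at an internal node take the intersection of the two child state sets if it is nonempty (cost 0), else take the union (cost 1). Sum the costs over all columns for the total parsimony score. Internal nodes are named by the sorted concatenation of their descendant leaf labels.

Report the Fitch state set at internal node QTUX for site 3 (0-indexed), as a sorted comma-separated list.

site 0, node QX: Q={C} ∪ X={A} → {A,C} (+1)
site 0, node QUX: QX={A,C} ∪ U={G} → {A,C,G} (+1)
site 0, node QTUX: QUX={A,C,G} ∩ T={C} → {C} (+0)
site 1, node QX: Q={T} ∪ X={C} → {C,T} (+1)
site 1, node QUX: QX={C,T} ∩ U={C} → {C} (+0)
site 1, node QTUX: QUX={C} ∪ T={T} → {C,T} (+1)
site 2, node QX: Q={A} ∪ X={T} → {A,T} (+1)
site 2, node QUX: QX={A,T} ∪ U={C} → {A,C,T} (+1)
site 2, node QTUX: QUX={A,C,T} ∩ T={T} → {T} (+0)
site 3, node QX: Q={C} ∪ X={G} → {C,G} (+1)
site 3, node QUX: QX={C,G} ∩ U={C} → {C} (+0)
site 3, node QTUX: QUX={C} ∪ T={A} → {A,C} (+1)
per-site changes: [2, 2, 2, 2]; total = 8

A,C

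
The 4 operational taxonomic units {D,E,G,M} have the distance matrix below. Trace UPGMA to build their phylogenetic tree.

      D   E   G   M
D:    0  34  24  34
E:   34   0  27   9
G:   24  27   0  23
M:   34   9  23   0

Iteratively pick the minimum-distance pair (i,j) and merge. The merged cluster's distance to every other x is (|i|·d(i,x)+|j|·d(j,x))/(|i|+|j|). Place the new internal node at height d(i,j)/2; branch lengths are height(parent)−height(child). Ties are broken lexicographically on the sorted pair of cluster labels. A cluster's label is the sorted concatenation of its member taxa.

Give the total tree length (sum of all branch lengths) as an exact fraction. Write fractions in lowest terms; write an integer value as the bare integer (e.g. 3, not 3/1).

iteration 1: select E,M (d=9); attach at lengths (9/2, 9/2); label the merged cluster EM
  updated: d(D,EM)=34, d(EM,G)=25
iteration 2: select D,G (d=24); attach at lengths (12, 12); label the merged cluster DG
  updated: d(DG,EM)=59/2
iteration 3: select DG,EM (d=59/2); attach at lengths (11/4, 41/4); label the merged cluster DEGM
final tree: ((D:12,G:12):11/4,(E:9/2,M:9/2):41/4)
total length: 46

46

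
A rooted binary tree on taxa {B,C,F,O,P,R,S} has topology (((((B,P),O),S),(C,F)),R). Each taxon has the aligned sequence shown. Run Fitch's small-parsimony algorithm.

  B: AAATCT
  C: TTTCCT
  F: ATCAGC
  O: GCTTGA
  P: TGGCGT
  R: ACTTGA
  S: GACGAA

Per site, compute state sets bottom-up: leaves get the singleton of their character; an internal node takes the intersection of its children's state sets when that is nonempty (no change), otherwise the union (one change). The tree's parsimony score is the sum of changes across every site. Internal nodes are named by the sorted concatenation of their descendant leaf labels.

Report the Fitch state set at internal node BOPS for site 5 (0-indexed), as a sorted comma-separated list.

A

[col 0] BP: children B:{A}, P:{T} ∪→ {A,T}; cost 1
[col 0] BOP: children BP:{A,T}, O:{G} ∪→ {A,G,T}; cost 1
[col 0] BOPS: children BOP:{A,G,T}, S:{G} ∩→ {G}; cost 0
[col 0] CF: children C:{T}, F:{A} ∪→ {A,T}; cost 1
[col 0] BCFOPS: children BOPS:{G}, CF:{A,T} ∪→ {A,G,T}; cost 1
[col 0] BCFOPRS: children BCFOPS:{A,G,T}, R:{A} ∩→ {A}; cost 0
[col 1] BP: children B:{A}, P:{G} ∪→ {A,G}; cost 1
[col 1] BOP: children BP:{A,G}, O:{C} ∪→ {A,C,G}; cost 1
[col 1] BOPS: children BOP:{A,C,G}, S:{A} ∩→ {A}; cost 0
[col 1] CF: children C:{T}, F:{T} ∩→ {T}; cost 0
[col 1] BCFOPS: children BOPS:{A}, CF:{T} ∪→ {A,T}; cost 1
[col 1] BCFOPRS: children BCFOPS:{A,T}, R:{C} ∪→ {A,C,T}; cost 1
[col 2] BP: children B:{A}, P:{G} ∪→ {A,G}; cost 1
[col 2] BOP: children BP:{A,G}, O:{T} ∪→ {A,G,T}; cost 1
[col 2] BOPS: children BOP:{A,G,T}, S:{C} ∪→ {A,C,G,T}; cost 1
[col 2] CF: children C:{T}, F:{C} ∪→ {C,T}; cost 1
[col 2] BCFOPS: children BOPS:{A,C,G,T}, CF:{C,T} ∩→ {C,T}; cost 0
[col 2] BCFOPRS: children BCFOPS:{C,T}, R:{T} ∩→ {T}; cost 0
[col 3] BP: children B:{T}, P:{C} ∪→ {C,T}; cost 1
[col 3] BOP: children BP:{C,T}, O:{T} ∩→ {T}; cost 0
[col 3] BOPS: children BOP:{T}, S:{G} ∪→ {G,T}; cost 1
[col 3] CF: children C:{C}, F:{A} ∪→ {A,C}; cost 1
[col 3] BCFOPS: children BOPS:{G,T}, CF:{A,C} ∪→ {A,C,G,T}; cost 1
[col 3] BCFOPRS: children BCFOPS:{A,C,G,T}, R:{T} ∩→ {T}; cost 0
[col 4] BP: children B:{C}, P:{G} ∪→ {C,G}; cost 1
[col 4] BOP: children BP:{C,G}, O:{G} ∩→ {G}; cost 0
[col 4] BOPS: children BOP:{G}, S:{A} ∪→ {A,G}; cost 1
[col 4] CF: children C:{C}, F:{G} ∪→ {C,G}; cost 1
[col 4] BCFOPS: children BOPS:{A,G}, CF:{C,G} ∩→ {G}; cost 0
[col 4] BCFOPRS: children BCFOPS:{G}, R:{G} ∩→ {G}; cost 0
[col 5] BP: children B:{T}, P:{T} ∩→ {T}; cost 0
[col 5] BOP: children BP:{T}, O:{A} ∪→ {A,T}; cost 1
[col 5] BOPS: children BOP:{A,T}, S:{A} ∩→ {A}; cost 0
[col 5] CF: children C:{T}, F:{C} ∪→ {C,T}; cost 1
[col 5] BCFOPS: children BOPS:{A}, CF:{C,T} ∪→ {A,C,T}; cost 1
[col 5] BCFOPRS: children BCFOPS:{A,C,T}, R:{A} ∩→ {A}; cost 0
per-site changes: [4, 4, 4, 4, 3, 3]; total = 22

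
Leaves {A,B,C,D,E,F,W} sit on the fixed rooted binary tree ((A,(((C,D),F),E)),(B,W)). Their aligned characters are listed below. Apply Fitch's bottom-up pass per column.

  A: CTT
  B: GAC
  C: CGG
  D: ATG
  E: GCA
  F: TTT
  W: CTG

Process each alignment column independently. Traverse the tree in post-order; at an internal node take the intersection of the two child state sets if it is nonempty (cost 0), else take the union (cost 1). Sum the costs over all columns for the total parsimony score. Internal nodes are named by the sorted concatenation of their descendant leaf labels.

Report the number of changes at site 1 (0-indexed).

3

CD@0: {C} ∪ {A} = {A,C} (union, +1)
CDF@0: {A,C} ∪ {T} = {A,C,T} (union, +1)
CDEF@0: {A,C,T} ∪ {G} = {A,C,G,T} (union, +1)
ACDEF@0: {C} ∩ {A,C,G,T} = {C} (intersection, +0)
BW@0: {G} ∪ {C} = {C,G} (union, +1)
ABCDEFW@0: {C} ∩ {C,G} = {C} (intersection, +0)
CD@1: {G} ∪ {T} = {G,T} (union, +1)
CDF@1: {G,T} ∩ {T} = {T} (intersection, +0)
CDEF@1: {T} ∪ {C} = {C,T} (union, +1)
ACDEF@1: {T} ∩ {C,T} = {T} (intersection, +0)
BW@1: {A} ∪ {T} = {A,T} (union, +1)
ABCDEFW@1: {T} ∩ {A,T} = {T} (intersection, +0)
CD@2: {G} ∩ {G} = {G} (intersection, +0)
CDF@2: {G} ∪ {T} = {G,T} (union, +1)
CDEF@2: {G,T} ∪ {A} = {A,G,T} (union, +1)
ACDEF@2: {T} ∩ {A,G,T} = {T} (intersection, +0)
BW@2: {C} ∪ {G} = {C,G} (union, +1)
ABCDEFW@2: {T} ∪ {C,G} = {C,G,T} (union, +1)
per-site changes: [4, 3, 4]; total = 11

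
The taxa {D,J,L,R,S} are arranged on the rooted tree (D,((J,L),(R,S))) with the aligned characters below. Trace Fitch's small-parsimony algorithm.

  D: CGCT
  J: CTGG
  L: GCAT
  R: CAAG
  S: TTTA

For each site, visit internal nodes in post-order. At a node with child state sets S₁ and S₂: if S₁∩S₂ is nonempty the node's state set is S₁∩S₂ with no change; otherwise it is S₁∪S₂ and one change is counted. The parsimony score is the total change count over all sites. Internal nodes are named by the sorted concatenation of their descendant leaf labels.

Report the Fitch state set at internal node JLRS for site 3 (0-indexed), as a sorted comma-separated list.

G

[col 0] JL: children J:{C}, L:{G} ∪→ {C,G}; cost 1
[col 0] RS: children R:{C}, S:{T} ∪→ {C,T}; cost 1
[col 0] JLRS: children JL:{C,G}, RS:{C,T} ∩→ {C}; cost 0
[col 0] DJLRS: children D:{C}, JLRS:{C} ∩→ {C}; cost 0
[col 1] JL: children J:{T}, L:{C} ∪→ {C,T}; cost 1
[col 1] RS: children R:{A}, S:{T} ∪→ {A,T}; cost 1
[col 1] JLRS: children JL:{C,T}, RS:{A,T} ∩→ {T}; cost 0
[col 1] DJLRS: children D:{G}, JLRS:{T} ∪→ {G,T}; cost 1
[col 2] JL: children J:{G}, L:{A} ∪→ {A,G}; cost 1
[col 2] RS: children R:{A}, S:{T} ∪→ {A,T}; cost 1
[col 2] JLRS: children JL:{A,G}, RS:{A,T} ∩→ {A}; cost 0
[col 2] DJLRS: children D:{C}, JLRS:{A} ∪→ {A,C}; cost 1
[col 3] JL: children J:{G}, L:{T} ∪→ {G,T}; cost 1
[col 3] RS: children R:{G}, S:{A} ∪→ {A,G}; cost 1
[col 3] JLRS: children JL:{G,T}, RS:{A,G} ∩→ {G}; cost 0
[col 3] DJLRS: children D:{T}, JLRS:{G} ∪→ {G,T}; cost 1
per-site changes: [2, 3, 3, 3]; total = 11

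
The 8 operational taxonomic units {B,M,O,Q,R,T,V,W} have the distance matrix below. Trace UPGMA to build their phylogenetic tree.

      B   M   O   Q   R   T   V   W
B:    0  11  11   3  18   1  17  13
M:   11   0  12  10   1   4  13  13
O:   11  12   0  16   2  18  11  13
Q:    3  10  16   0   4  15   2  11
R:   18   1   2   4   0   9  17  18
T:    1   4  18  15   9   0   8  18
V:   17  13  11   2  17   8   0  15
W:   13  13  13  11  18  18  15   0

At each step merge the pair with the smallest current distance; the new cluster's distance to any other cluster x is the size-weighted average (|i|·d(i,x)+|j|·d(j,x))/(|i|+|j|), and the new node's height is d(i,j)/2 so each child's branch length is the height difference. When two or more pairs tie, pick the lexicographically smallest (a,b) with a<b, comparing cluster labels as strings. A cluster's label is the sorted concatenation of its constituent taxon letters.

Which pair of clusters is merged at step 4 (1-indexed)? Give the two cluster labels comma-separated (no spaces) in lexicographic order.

1. join B+T (d=1) ⇒ BT; edges |B|=1/2, |T|=1/2
  updated: d(BT,M)=15/2, d(BT,O)=29/2, d(BT,Q)=9, d(BT,R)=27/2, d(BT,V)=25/2, d(BT,W)=31/2
2. join M+R (d=1) ⇒ MR; edges |M|=1/2, |R|=1/2
  updated: d(BT,MR)=21/2, d(MR,O)=7, d(MR,Q)=7, d(MR,V)=15, d(MR,W)=31/2
3. join Q+V (d=2) ⇒ QV; edges |Q|=1, |V|=1
  updated: d(BT,QV)=43/4, d(MR,QV)=11, d(O,QV)=27/2, d(QV,W)=13
4. join MR+O (d=7) ⇒ MOR; edges |MR|=3, |O|=7/2
  updated: d(BT,MOR)=71/6, d(MOR,QV)=71/6, d(MOR,W)=44/3
5. join BT+QV (d=43/4) ⇒ BQTV; edges |BT|=39/8, |QV|=35/8
  updated: d(BQTV,MOR)=71/6, d(BQTV,W)=57/4
6. join BQTV+MOR (d=71/6) ⇒ BMOQRTV; edges |BQTV|=13/24, |MOR|=29/12
  updated: d(BMOQRTV,W)=101/7
7. join BMOQRTV+W (d=101/7) ⇒ BMOQRTVW; edges |BMOQRTV|=109/84, |W|=101/14
final tree: ((((B:1/2,T:1/2):39/8,(Q:1,V:1):35/8):13/24,((M:1/2,R:1/2):3,O:7/2):29/12):109/84,W:101/14)
total length: 5245/168

MR,O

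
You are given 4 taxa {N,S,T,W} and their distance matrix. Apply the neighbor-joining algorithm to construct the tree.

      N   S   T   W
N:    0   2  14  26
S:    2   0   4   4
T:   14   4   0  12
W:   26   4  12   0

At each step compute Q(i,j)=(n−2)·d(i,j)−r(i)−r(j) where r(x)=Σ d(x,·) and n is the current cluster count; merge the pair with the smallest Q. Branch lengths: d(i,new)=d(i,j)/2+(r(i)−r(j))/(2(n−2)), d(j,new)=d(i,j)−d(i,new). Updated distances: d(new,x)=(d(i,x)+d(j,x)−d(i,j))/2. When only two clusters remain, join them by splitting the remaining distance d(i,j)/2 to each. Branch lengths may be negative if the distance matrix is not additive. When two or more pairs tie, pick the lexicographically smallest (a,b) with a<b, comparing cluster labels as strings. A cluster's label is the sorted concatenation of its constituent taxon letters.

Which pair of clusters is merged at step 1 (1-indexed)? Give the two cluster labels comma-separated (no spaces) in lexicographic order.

1. join N+S (d=2, Q=-48) ⇒ NS; edges |N|=9, |S|=-7
  updated: d(NS,T)=8, d(NS,W)=14
2. join NS+T (d=8, Q=-34) ⇒ NST; edges |NS|=5, |T|=3
  updated: d(NST,W)=9
3. join NST+W (d=9) ⇒ NSTW; edges |NST|=9/2, |W|=9/2
final tree: (((N:9,S:-7):5,T:3):9/2,W:9/2)
total length: 19

N,S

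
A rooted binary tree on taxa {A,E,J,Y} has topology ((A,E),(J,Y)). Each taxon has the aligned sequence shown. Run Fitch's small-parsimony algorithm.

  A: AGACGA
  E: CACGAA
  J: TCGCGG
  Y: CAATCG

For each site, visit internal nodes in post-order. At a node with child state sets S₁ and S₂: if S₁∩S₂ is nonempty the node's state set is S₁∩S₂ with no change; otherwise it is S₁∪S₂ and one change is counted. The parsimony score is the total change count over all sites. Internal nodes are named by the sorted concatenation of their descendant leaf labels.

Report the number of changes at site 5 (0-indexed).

1

[col 0] AE: children A:{A}, E:{C} ∪→ {A,C}; cost 1
[col 0] JY: children J:{T}, Y:{C} ∪→ {C,T}; cost 1
[col 0] AEJY: children AE:{A,C}, JY:{C,T} ∩→ {C}; cost 0
[col 1] AE: children A:{G}, E:{A} ∪→ {A,G}; cost 1
[col 1] JY: children J:{C}, Y:{A} ∪→ {A,C}; cost 1
[col 1] AEJY: children AE:{A,G}, JY:{A,C} ∩→ {A}; cost 0
[col 2] AE: children A:{A}, E:{C} ∪→ {A,C}; cost 1
[col 2] JY: children J:{G}, Y:{A} ∪→ {A,G}; cost 1
[col 2] AEJY: children AE:{A,C}, JY:{A,G} ∩→ {A}; cost 0
[col 3] AE: children A:{C}, E:{G} ∪→ {C,G}; cost 1
[col 3] JY: children J:{C}, Y:{T} ∪→ {C,T}; cost 1
[col 3] AEJY: children AE:{C,G}, JY:{C,T} ∩→ {C}; cost 0
[col 4] AE: children A:{G}, E:{A} ∪→ {A,G}; cost 1
[col 4] JY: children J:{G}, Y:{C} ∪→ {C,G}; cost 1
[col 4] AEJY: children AE:{A,G}, JY:{C,G} ∩→ {G}; cost 0
[col 5] AE: children A:{A}, E:{A} ∩→ {A}; cost 0
[col 5] JY: children J:{G}, Y:{G} ∩→ {G}; cost 0
[col 5] AEJY: children AE:{A}, JY:{G} ∪→ {A,G}; cost 1
per-site changes: [2, 2, 2, 2, 2, 1]; total = 11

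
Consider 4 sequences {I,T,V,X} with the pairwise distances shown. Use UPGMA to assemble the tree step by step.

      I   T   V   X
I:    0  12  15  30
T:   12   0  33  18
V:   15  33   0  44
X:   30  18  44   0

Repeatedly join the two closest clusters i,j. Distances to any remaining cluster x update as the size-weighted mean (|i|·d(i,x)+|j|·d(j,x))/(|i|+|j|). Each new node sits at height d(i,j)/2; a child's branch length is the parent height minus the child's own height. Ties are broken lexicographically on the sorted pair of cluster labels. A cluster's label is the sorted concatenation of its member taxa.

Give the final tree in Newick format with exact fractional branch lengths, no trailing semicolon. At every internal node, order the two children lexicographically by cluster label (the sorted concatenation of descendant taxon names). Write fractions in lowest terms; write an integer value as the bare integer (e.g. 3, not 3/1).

(((I:6,T:6):6,V:12):10/3,X:46/3)

step 1: merge (I,T) at d=12; branch lengths I→6, T→6; new cluster IT
  updated: d(IT,V)=24, d(IT,X)=24
step 2: merge (IT,V) at d=24; branch lengths IT→6, V→12; new cluster ITV
  updated: d(ITV,X)=92/3
step 3: merge (ITV,X) at d=92/3; branch lengths ITV→10/3, X→46/3; new cluster ITVX
final tree: (((I:6,T:6):6,V:12):10/3,X:46/3)
total length: 146/3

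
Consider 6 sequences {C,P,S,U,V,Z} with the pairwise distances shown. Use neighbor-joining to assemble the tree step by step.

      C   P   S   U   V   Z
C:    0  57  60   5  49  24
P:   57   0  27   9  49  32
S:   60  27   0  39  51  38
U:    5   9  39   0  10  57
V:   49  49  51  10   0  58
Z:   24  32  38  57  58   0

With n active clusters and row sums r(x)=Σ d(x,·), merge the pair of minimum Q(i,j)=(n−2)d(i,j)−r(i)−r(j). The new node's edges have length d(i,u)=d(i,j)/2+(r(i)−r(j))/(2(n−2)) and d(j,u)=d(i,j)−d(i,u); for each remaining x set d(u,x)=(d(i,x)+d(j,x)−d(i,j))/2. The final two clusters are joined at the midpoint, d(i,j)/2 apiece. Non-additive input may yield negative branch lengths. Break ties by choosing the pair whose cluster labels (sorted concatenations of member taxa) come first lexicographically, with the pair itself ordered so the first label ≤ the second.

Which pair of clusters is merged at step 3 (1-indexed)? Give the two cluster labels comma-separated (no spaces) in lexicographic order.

iteration 1: select C,Z (d=24, Q=-308); attach at lengths (41/4, 55/4); label the merged cluster CZ
  updated: d(CZ,P)=65/2, d(CZ,S)=37, d(CZ,U)=19, d(CZ,V)=83/2
iteration 2: select U,V (d=10, Q=-397/2); attach at lengths (-89/12, 209/12); label the merged cluster UV
  updated: d(CZ,UV)=101/4, d(P,UV)=24, d(S,UV)=40
iteration 3: select CZ,UV (d=101/4, Q=-267/2); attach at lengths (14, 45/4); label the merged cluster CUVZ
  updated: d(CUVZ,P)=125/8, d(CUVZ,S)=207/8
iteration 4: select CUVZ,P (d=125/8, Q=-137/2); attach at lengths (29/4, 67/8); label the merged cluster CPUVZ
  updated: d(CPUVZ,S)=149/8
iteration 5: select CPUVZ,S (d=149/8); attach at lengths (149/16, 149/16); label the merged cluster CPSUVZ
final tree: ((((C:41/4,Z:55/4):14,(U:-89/12,V:209/12):45/4):29/4,P:67/8):149/16,S:149/16)
total length: 187/2

CZ,UV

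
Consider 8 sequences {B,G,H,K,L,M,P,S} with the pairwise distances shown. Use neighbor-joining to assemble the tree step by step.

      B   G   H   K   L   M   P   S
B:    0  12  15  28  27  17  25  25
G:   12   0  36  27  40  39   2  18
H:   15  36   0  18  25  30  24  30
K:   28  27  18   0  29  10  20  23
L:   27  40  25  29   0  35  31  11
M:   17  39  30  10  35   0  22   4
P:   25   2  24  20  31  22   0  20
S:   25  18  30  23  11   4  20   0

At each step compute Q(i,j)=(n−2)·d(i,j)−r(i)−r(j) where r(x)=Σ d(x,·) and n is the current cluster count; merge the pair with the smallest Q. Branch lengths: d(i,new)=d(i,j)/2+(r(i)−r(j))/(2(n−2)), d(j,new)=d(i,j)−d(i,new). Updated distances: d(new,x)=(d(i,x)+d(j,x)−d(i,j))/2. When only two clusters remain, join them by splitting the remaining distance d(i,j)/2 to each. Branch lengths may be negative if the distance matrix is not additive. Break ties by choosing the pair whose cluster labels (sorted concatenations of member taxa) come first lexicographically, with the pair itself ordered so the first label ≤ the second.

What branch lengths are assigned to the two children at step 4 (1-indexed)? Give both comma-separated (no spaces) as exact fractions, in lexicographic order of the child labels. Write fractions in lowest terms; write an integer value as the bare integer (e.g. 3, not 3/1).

iteration 1: select G,P (d=2, Q=-306); attach at lengths (7/2, -3/2); label the merged cluster GP
  updated: d(B,GP)=35/2, d(GP,H)=29, d(GP,K)=45/2, d(GP,L)=69/2, d(GP,M)=59/2, d(GP,S)=18
iteration 2: select L,S (d=11, Q=-435/2); attach at lengths (211/20, 9/20); label the merged cluster LS
  updated: d(B,LS)=41/2, d(GP,LS)=83/4, d(H,LS)=22, d(K,LS)=41/2, d(LS,M)=14
iteration 3: select K,M (d=10, Q=-319/2); attach at lengths (77/16, 83/16); label the merged cluster KM
  updated: d(B,KM)=35/2, d(GP,KM)=21, d(H,KM)=19, d(KM,LS)=49/4
iteration 4: select B,H (d=15, Q=-221/2); attach at lengths (61/12, 119/12); label the merged cluster BH
  updated: d(BH,GP)=63/4, d(BH,KM)=43/4, d(BH,LS)=55/4
iteration 5: select BH,GP (d=63/4, Q=-265/4); attach at lengths (57/16, 195/16); label the merged cluster BGHP
  updated: d(BGHP,KM)=8, d(BGHP,LS)=75/8
iteration 6: select BGHP,KM (d=8, Q=-237/8); attach at lengths (41/16, 87/16); label the merged cluster BGHKMP
  updated: d(BGHKMP,LS)=109/16
iteration 7: select BGHKMP,LS (d=109/16); attach at lengths (109/32, 109/32); label the merged cluster BGHKLMPS
final tree: ((((B:61/12,H:119/12):57/16,(G:7/2,P:-3/2):195/16):41/16,(K:77/16,M:83/16):87/16):109/32,(L:211/20,S:9/20):109/32)
total length: 1097/16

61/12,119/12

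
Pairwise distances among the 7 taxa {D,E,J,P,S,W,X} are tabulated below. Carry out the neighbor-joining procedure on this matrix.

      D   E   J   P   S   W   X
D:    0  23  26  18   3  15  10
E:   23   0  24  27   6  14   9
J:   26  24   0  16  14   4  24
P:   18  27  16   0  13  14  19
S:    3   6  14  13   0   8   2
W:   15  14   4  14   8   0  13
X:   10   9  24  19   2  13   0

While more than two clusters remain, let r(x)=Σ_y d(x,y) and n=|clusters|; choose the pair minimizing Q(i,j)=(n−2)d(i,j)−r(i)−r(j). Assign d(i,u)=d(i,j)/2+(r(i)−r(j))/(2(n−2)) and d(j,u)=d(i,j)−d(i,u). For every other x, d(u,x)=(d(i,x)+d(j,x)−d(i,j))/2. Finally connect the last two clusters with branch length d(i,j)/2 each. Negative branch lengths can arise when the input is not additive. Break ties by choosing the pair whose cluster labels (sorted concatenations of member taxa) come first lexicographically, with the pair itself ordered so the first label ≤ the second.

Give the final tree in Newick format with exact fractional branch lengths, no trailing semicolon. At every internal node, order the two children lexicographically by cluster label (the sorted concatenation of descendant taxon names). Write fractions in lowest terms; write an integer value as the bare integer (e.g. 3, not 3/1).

(((D:201/32,((J:6,W:-2):9/2,P:17/2):175/32):47/32,(E:193/24,X:23/24):99/32):-115/64,S:-115/64)

1. join J+W (d=4, Q=-156) ⇒ JW; edges |J|=6, |W|=-2
  updated: d(D,JW)=37/2, d(E,JW)=17, d(JW,P)=13, d(JW,S)=9, d(JW,X)=33/2
2. join JW+P (d=13, Q=-112) ⇒ JPW; edges |JW|=9/2, |P|=17/2
  updated: d(D,JPW)=47/4, d(E,JPW)=31/2, d(JPW,S)=9/2, d(JPW,X)=45/4
3. join E+X (d=9, Q=-235/4) ⇒ EX; edges |E|=193/24, |X|=23/24
  updated: d(D,EX)=12, d(EX,JPW)=71/8, d(EX,S)=-1/2
4. join D+JPW (d=47/4, Q=-227/8) ⇒ DJPW; edges |D|=201/32, |JPW|=175/32
  updated: d(DJPW,EX)=73/16, d(DJPW,S)=-17/8
5. join DJPW+EX (d=73/16, Q=-31/16) ⇒ DEJPWX; edges |DJPW|=47/32, |EX|=99/32
  updated: d(DEJPWX,S)=-115/32
6. join DEJPWX+S (d=-115/32) ⇒ DEJPSWX; edges |DEJPWX|=-115/64, |S|=-115/64
final tree: (((D:201/32,((J:6,W:-2):9/2,P:17/2):175/32):47/32,(E:193/24,X:23/24):99/32):-115/64,S:-115/64)
total length: 1239/32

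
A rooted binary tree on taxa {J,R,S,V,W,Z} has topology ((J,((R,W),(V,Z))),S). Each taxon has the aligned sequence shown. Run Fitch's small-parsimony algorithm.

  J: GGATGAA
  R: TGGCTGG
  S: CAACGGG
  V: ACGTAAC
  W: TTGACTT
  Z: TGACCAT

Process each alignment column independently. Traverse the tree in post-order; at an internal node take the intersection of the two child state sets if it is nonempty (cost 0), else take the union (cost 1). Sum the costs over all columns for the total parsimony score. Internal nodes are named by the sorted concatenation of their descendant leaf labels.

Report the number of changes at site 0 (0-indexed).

[col 0] RW: children R:{T}, W:{T} ∩→ {T}; cost 0
[col 0] VZ: children V:{A}, Z:{T} ∪→ {A,T}; cost 1
[col 0] RVWZ: children RW:{T}, VZ:{A,T} ∩→ {T}; cost 0
[col 0] JRVWZ: children J:{G}, RVWZ:{T} ∪→ {G,T}; cost 1
[col 0] JRSVWZ: children JRVWZ:{G,T}, S:{C} ∪→ {C,G,T}; cost 1
[col 1] RW: children R:{G}, W:{T} ∪→ {G,T}; cost 1
[col 1] VZ: children V:{C}, Z:{G} ∪→ {C,G}; cost 1
[col 1] RVWZ: children RW:{G,T}, VZ:{C,G} ∩→ {G}; cost 0
[col 1] JRVWZ: children J:{G}, RVWZ:{G} ∩→ {G}; cost 0
[col 1] JRSVWZ: children JRVWZ:{G}, S:{A} ∪→ {A,G}; cost 1
[col 2] RW: children R:{G}, W:{G} ∩→ {G}; cost 0
[col 2] VZ: children V:{G}, Z:{A} ∪→ {A,G}; cost 1
[col 2] RVWZ: children RW:{G}, VZ:{A,G} ∩→ {G}; cost 0
[col 2] JRVWZ: children J:{A}, RVWZ:{G} ∪→ {A,G}; cost 1
[col 2] JRSVWZ: children JRVWZ:{A,G}, S:{A} ∩→ {A}; cost 0
[col 3] RW: children R:{C}, W:{A} ∪→ {A,C}; cost 1
[col 3] VZ: children V:{T}, Z:{C} ∪→ {C,T}; cost 1
[col 3] RVWZ: children RW:{A,C}, VZ:{C,T} ∩→ {C}; cost 0
[col 3] JRVWZ: children J:{T}, RVWZ:{C} ∪→ {C,T}; cost 1
[col 3] JRSVWZ: children JRVWZ:{C,T}, S:{C} ∩→ {C}; cost 0
[col 4] RW: children R:{T}, W:{C} ∪→ {C,T}; cost 1
[col 4] VZ: children V:{A}, Z:{C} ∪→ {A,C}; cost 1
[col 4] RVWZ: children RW:{C,T}, VZ:{A,C} ∩→ {C}; cost 0
[col 4] JRVWZ: children J:{G}, RVWZ:{C} ∪→ {C,G}; cost 1
[col 4] JRSVWZ: children JRVWZ:{C,G}, S:{G} ∩→ {G}; cost 0
[col 5] RW: children R:{G}, W:{T} ∪→ {G,T}; cost 1
[col 5] VZ: children V:{A}, Z:{A} ∩→ {A}; cost 0
[col 5] RVWZ: children RW:{G,T}, VZ:{A} ∪→ {A,G,T}; cost 1
[col 5] JRVWZ: children J:{A}, RVWZ:{A,G,T} ∩→ {A}; cost 0
[col 5] JRSVWZ: children JRVWZ:{A}, S:{G} ∪→ {A,G}; cost 1
[col 6] RW: children R:{G}, W:{T} ∪→ {G,T}; cost 1
[col 6] VZ: children V:{C}, Z:{T} ∪→ {C,T}; cost 1
[col 6] RVWZ: children RW:{G,T}, VZ:{C,T} ∩→ {T}; cost 0
[col 6] JRVWZ: children J:{A}, RVWZ:{T} ∪→ {A,T}; cost 1
[col 6] JRSVWZ: children JRVWZ:{A,T}, S:{G} ∪→ {A,G,T}; cost 1
per-site changes: [3, 3, 2, 3, 3, 3, 4]; total = 21

3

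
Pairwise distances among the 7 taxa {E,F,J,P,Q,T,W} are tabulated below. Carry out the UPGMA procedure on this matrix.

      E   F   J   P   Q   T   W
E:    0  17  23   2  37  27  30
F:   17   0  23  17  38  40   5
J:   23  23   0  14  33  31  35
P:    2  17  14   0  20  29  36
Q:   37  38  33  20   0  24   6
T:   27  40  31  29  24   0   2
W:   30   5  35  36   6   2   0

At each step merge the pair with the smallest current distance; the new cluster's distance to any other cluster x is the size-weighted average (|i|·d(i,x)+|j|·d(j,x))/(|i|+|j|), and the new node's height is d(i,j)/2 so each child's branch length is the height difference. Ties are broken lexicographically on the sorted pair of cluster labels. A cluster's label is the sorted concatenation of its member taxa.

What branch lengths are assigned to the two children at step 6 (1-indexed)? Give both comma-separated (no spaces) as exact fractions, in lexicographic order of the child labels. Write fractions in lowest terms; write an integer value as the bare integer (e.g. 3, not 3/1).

1. join E+P (d=2) ⇒ EP; edges |E|=1, |P|=1
  updated: d(EP,F)=17, d(EP,J)=37/2, d(EP,Q)=57/2, d(EP,T)=28, d(EP,W)=33
2. join T+W (d=2) ⇒ TW; edges |T|=1, |W|=1
  updated: d(EP,TW)=61/2, d(F,TW)=45/2, d(J,TW)=33, d(Q,TW)=15
3. join Q+TW (d=15) ⇒ QTW; edges |Q|=15/2, |TW|=13/2
  updated: d(EP,QTW)=179/6, d(F,QTW)=83/3, d(J,QTW)=33
4. join EP+F (d=17) ⇒ EFP; edges |EP|=15/2, |F|=17/2
  updated: d(EFP,J)=20, d(EFP,QTW)=262/9
5. join EFP+J (d=20) ⇒ EFJP; edges |EFP|=3/2, |J|=10
  updated: d(EFJP,QTW)=361/12
6. join EFJP+QTW (d=361/12) ⇒ EFJPQTW; edges |EFJP|=121/24, |QTW|=181/24
final tree: ((((E:1,P:1):15/2,F:17/2):3/2,J:10):121/24,(Q:15/2,(T:1,W:1):13/2):181/24)
total length: 697/12

121/24,181/24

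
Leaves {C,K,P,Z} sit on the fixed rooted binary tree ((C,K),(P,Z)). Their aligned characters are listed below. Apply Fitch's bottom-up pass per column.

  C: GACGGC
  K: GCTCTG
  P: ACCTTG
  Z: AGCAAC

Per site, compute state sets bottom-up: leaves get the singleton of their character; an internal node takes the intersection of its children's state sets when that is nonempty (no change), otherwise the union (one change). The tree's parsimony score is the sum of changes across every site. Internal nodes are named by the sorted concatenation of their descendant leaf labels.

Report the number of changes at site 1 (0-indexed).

[col 0] CK: children C:{G}, K:{G} ∩→ {G}; cost 0
[col 0] PZ: children P:{A}, Z:{A} ∩→ {A}; cost 0
[col 0] CKPZ: children CK:{G}, PZ:{A} ∪→ {A,G}; cost 1
[col 1] CK: children C:{A}, K:{C} ∪→ {A,C}; cost 1
[col 1] PZ: children P:{C}, Z:{G} ∪→ {C,G}; cost 1
[col 1] CKPZ: children CK:{A,C}, PZ:{C,G} ∩→ {C}; cost 0
[col 2] CK: children C:{C}, K:{T} ∪→ {C,T}; cost 1
[col 2] PZ: children P:{C}, Z:{C} ∩→ {C}; cost 0
[col 2] CKPZ: children CK:{C,T}, PZ:{C} ∩→ {C}; cost 0
[col 3] CK: children C:{G}, K:{C} ∪→ {C,G}; cost 1
[col 3] PZ: children P:{T}, Z:{A} ∪→ {A,T}; cost 1
[col 3] CKPZ: children CK:{C,G}, PZ:{A,T} ∪→ {A,C,G,T}; cost 1
[col 4] CK: children C:{G}, K:{T} ∪→ {G,T}; cost 1
[col 4] PZ: children P:{T}, Z:{A} ∪→ {A,T}; cost 1
[col 4] CKPZ: children CK:{G,T}, PZ:{A,T} ∩→ {T}; cost 0
[col 5] CK: children C:{C}, K:{G} ∪→ {C,G}; cost 1
[col 5] PZ: children P:{G}, Z:{C} ∪→ {C,G}; cost 1
[col 5] CKPZ: children CK:{C,G}, PZ:{C,G} ∩→ {C,G}; cost 0
per-site changes: [1, 2, 1, 3, 2, 2]; total = 11

2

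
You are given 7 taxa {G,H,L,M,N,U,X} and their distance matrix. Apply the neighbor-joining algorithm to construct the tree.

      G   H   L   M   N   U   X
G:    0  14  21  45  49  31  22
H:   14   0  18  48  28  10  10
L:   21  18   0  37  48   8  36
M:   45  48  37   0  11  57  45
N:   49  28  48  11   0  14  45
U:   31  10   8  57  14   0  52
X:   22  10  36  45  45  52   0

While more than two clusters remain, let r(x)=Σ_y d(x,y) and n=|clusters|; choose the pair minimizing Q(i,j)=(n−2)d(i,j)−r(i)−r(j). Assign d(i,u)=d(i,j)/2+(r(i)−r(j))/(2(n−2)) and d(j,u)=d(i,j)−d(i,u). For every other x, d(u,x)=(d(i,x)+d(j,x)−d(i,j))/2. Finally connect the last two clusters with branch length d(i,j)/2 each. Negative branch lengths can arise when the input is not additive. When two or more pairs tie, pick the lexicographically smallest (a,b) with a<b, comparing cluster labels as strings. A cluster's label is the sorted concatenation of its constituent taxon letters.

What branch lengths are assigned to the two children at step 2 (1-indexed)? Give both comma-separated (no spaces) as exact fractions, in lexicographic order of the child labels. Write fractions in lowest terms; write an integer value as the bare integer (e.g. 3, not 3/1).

21/8,43/8

1. join M+N (d=11, Q=-383) ⇒ MN; edges |M|=103/10, |N|=7/10
  updated: d(G,MN)=83/2, d(H,MN)=65/2, d(L,MN)=37, d(MN,U)=30, d(MN,X)=79/2
2. join L+U (d=8, Q=-219) ⇒ LU; edges |L|=21/8, |U|=43/8
  updated: d(G,LU)=22, d(H,LU)=10, d(LU,MN)=59/2, d(LU,X)=40
3. join LU+MN (d=59/2, Q=-156) ⇒ LMNU; edges |LU|=47/6, |MN|=65/3
  updated: d(G,LMNU)=17, d(H,LMNU)=13/2, d(LMNU,X)=25
4. join G+LMNU (d=17, Q=-135/2) ⇒ GLMNU; edges |G|=77/8, |LMNU|=59/8
  updated: d(GLMNU,H)=7/4, d(GLMNU,X)=15
5. join GLMNU+H (d=7/4, Q=-107/4) ⇒ GHLMNU; edges |GLMNU|=27/8, |H|=-13/8
  updated: d(GHLMNU,X)=93/8
6. join GHLMNU+X (d=93/8) ⇒ GHLMNUX; edges |GHLMNU|=93/16, |X|=93/16
final tree: (((G:77/8,((L:21/8,U:43/8):47/6,(M:103/10,N:7/10):65/3):59/8):27/8,H:-13/8):93/16,X:93/16)
total length: 631/8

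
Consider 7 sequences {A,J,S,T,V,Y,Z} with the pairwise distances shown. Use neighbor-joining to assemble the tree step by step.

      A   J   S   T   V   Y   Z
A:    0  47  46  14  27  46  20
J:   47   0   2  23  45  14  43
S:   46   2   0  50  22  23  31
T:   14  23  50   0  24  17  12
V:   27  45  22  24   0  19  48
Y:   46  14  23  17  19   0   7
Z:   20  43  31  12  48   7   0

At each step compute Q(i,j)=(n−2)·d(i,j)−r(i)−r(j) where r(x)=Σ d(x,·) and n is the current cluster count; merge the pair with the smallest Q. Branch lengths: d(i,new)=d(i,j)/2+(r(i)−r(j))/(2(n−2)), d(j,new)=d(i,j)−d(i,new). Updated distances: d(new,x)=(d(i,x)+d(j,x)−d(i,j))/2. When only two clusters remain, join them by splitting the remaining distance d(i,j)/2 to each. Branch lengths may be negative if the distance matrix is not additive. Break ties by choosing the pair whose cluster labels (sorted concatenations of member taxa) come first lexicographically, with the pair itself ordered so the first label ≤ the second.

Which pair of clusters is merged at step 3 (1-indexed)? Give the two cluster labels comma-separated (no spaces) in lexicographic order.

JSY,V

step 1: merge (J,S) at d=2, Q=-338; branch lengths J→1, S→1; new cluster JS
  updated: d(A,JS)=91/2, d(JS,T)=71/2, d(JS,V)=65/2, d(JS,Y)=35/2, d(JS,Z)=36
step 2: merge (JS,Y) at d=35/2, Q=-407/2; branch lengths JS→261/16, Y→19/16; new cluster JSY
  updated: d(A,JSY)=37, d(JSY,T)=35/2, d(JSY,V)=17, d(JSY,Z)=51/4
step 3: merge (JSY,V) at d=17, Q=-597/4; branch lengths JSY→77/24, V→331/24; new cluster JSVY
  updated: d(A,JSVY)=47/2, d(JSVY,T)=49/4, d(JSVY,Z)=175/8
step 4: merge (A,Z) at d=20, Q=-571/8; branch lengths A→349/32, Z→291/32; new cluster AZ
  updated: d(AZ,JSVY)=203/16, d(AZ,T)=3
step 5: merge (AZ,JSVY) at d=203/16, Q=-447/16; branch lengths AZ→55/32, JSVY→351/32; new cluster AJSVYZ
  updated: d(AJSVYZ,T)=41/32
step 6: merge (AJSVYZ,T) at d=41/32; branch lengths AJSVYZ→41/64, T→41/64; new cluster AJSTVYZ
final tree: (((A:349/32,Z:291/32):55/32,(((J:1,S:1):261/16,Y:19/16):77/24,V:331/24):351/32):41/64,T:41/64)
total length: 2255/32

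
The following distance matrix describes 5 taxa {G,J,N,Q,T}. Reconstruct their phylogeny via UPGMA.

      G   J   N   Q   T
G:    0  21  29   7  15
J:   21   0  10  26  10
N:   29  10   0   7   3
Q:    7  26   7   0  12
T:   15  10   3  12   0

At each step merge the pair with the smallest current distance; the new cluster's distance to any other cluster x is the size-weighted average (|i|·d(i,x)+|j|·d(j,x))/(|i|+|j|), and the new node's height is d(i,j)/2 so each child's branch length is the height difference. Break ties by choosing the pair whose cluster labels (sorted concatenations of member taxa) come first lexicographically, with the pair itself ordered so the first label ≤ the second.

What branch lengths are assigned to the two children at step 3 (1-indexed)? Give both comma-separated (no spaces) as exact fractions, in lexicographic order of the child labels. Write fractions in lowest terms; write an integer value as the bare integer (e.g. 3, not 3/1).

5,7/2

step 1: merge (N,T) at d=3; branch lengths N→3/2, T→3/2; new cluster NT
  updated: d(G,NT)=22, d(J,NT)=10, d(NT,Q)=19/2
step 2: merge (G,Q) at d=7; branch lengths G→7/2, Q→7/2; new cluster GQ
  updated: d(GQ,J)=47/2, d(GQ,NT)=63/4
step 3: merge (J,NT) at d=10; branch lengths J→5, NT→7/2; new cluster JNT
  updated: d(GQ,JNT)=55/3
step 4: merge (GQ,JNT) at d=55/3; branch lengths GQ→17/3, JNT→25/6; new cluster GJNQT
final tree: ((G:7/2,Q:7/2):17/3,(J:5,(N:3/2,T:3/2):7/2):25/6)
total length: 85/3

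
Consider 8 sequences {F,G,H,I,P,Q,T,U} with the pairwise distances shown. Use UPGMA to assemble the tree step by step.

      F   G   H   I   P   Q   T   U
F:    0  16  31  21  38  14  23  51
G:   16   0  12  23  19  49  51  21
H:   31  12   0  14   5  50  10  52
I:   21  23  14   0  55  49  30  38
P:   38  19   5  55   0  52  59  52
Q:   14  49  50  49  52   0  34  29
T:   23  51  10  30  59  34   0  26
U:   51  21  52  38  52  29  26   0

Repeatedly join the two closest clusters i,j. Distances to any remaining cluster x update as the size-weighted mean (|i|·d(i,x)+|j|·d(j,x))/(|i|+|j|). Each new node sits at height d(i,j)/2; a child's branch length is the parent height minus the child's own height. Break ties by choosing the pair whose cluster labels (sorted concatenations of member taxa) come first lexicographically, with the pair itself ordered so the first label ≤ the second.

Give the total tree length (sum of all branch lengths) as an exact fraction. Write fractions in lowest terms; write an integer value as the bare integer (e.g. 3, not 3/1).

iteration 1: select H,P (d=5); attach at lengths (5/2, 5/2); label the merged cluster HP
  updated: d(F,HP)=69/2, d(G,HP)=31/2, d(HP,I)=69/2, d(HP,Q)=51, d(HP,T)=69/2, d(HP,U)=52
iteration 2: select F,Q (d=14); attach at lengths (7, 7); label the merged cluster FQ
  updated: d(FQ,G)=65/2, d(FQ,HP)=171/4, d(FQ,I)=35, d(FQ,T)=57/2, d(FQ,U)=40
iteration 3: select G,HP (d=31/2); attach at lengths (31/4, 21/4); label the merged cluster GHP
  updated: d(FQ,GHP)=118/3, d(GHP,I)=92/3, d(GHP,T)=40, d(GHP,U)=125/3
iteration 4: select T,U (d=26); attach at lengths (13, 13); label the merged cluster TU
  updated: d(FQ,TU)=137/4, d(GHP,TU)=245/6, d(I,TU)=34
iteration 5: select GHP,I (d=92/3); attach at lengths (91/12, 46/3); label the merged cluster GHIP
  updated: d(FQ,GHIP)=153/4, d(GHIP,TU)=313/8
iteration 6: select FQ,TU (d=137/4); attach at lengths (81/8, 33/8); label the merged cluster FQTU
  updated: d(FQTU,GHIP)=619/16
iteration 7: select FQTU,GHIP (d=619/16); attach at lengths (71/32, 385/96); label the merged cluster FGHIPQTU
final tree: (((F:7,Q:7):81/8,(T:13,U:13):33/8):71/32,((G:31/4,(H:5/2,P:5/2):21/4):91/12,I:46/3):385/96)
total length: 4867/48

4867/48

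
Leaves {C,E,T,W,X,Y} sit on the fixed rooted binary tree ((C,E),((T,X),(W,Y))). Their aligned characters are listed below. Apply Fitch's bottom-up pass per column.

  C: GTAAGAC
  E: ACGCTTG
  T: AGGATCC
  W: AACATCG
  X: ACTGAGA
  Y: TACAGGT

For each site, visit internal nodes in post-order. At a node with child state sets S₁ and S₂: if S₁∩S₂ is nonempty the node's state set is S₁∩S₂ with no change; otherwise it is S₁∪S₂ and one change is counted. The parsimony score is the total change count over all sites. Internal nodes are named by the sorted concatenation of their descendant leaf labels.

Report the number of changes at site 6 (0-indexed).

4

[col 0] CE: children C:{G}, E:{A} ∪→ {A,G}; cost 1
[col 0] TX: children T:{A}, X:{A} ∩→ {A}; cost 0
[col 0] WY: children W:{A}, Y:{T} ∪→ {A,T}; cost 1
[col 0] TWXY: children TX:{A}, WY:{A,T} ∩→ {A}; cost 0
[col 0] CETWXY: children CE:{A,G}, TWXY:{A} ∩→ {A}; cost 0
[col 1] CE: children C:{T}, E:{C} ∪→ {C,T}; cost 1
[col 1] TX: children T:{G}, X:{C} ∪→ {C,G}; cost 1
[col 1] WY: children W:{A}, Y:{A} ∩→ {A}; cost 0
[col 1] TWXY: children TX:{C,G}, WY:{A} ∪→ {A,C,G}; cost 1
[col 1] CETWXY: children CE:{C,T}, TWXY:{A,C,G} ∩→ {C}; cost 0
[col 2] CE: children C:{A}, E:{G} ∪→ {A,G}; cost 1
[col 2] TX: children T:{G}, X:{T} ∪→ {G,T}; cost 1
[col 2] WY: children W:{C}, Y:{C} ∩→ {C}; cost 0
[col 2] TWXY: children TX:{G,T}, WY:{C} ∪→ {C,G,T}; cost 1
[col 2] CETWXY: children CE:{A,G}, TWXY:{C,G,T} ∩→ {G}; cost 0
[col 3] CE: children C:{A}, E:{C} ∪→ {A,C}; cost 1
[col 3] TX: children T:{A}, X:{G} ∪→ {A,G}; cost 1
[col 3] WY: children W:{A}, Y:{A} ∩→ {A}; cost 0
[col 3] TWXY: children TX:{A,G}, WY:{A} ∩→ {A}; cost 0
[col 3] CETWXY: children CE:{A,C}, TWXY:{A} ∩→ {A}; cost 0
[col 4] CE: children C:{G}, E:{T} ∪→ {G,T}; cost 1
[col 4] TX: children T:{T}, X:{A} ∪→ {A,T}; cost 1
[col 4] WY: children W:{T}, Y:{G} ∪→ {G,T}; cost 1
[col 4] TWXY: children TX:{A,T}, WY:{G,T} ∩→ {T}; cost 0
[col 4] CETWXY: children CE:{G,T}, TWXY:{T} ∩→ {T}; cost 0
[col 5] CE: children C:{A}, E:{T} ∪→ {A,T}; cost 1
[col 5] TX: children T:{C}, X:{G} ∪→ {C,G}; cost 1
[col 5] WY: children W:{C}, Y:{G} ∪→ {C,G}; cost 1
[col 5] TWXY: children TX:{C,G}, WY:{C,G} ∩→ {C,G}; cost 0
[col 5] CETWXY: children CE:{A,T}, TWXY:{C,G} ∪→ {A,C,G,T}; cost 1
[col 6] CE: children C:{C}, E:{G} ∪→ {C,G}; cost 1
[col 6] TX: children T:{C}, X:{A} ∪→ {A,C}; cost 1
[col 6] WY: children W:{G}, Y:{T} ∪→ {G,T}; cost 1
[col 6] TWXY: children TX:{A,C}, WY:{G,T} ∪→ {A,C,G,T}; cost 1
[col 6] CETWXY: children CE:{C,G}, TWXY:{A,C,G,T} ∩→ {C,G}; cost 0
per-site changes: [2, 3, 3, 2, 3, 4, 4]; total = 21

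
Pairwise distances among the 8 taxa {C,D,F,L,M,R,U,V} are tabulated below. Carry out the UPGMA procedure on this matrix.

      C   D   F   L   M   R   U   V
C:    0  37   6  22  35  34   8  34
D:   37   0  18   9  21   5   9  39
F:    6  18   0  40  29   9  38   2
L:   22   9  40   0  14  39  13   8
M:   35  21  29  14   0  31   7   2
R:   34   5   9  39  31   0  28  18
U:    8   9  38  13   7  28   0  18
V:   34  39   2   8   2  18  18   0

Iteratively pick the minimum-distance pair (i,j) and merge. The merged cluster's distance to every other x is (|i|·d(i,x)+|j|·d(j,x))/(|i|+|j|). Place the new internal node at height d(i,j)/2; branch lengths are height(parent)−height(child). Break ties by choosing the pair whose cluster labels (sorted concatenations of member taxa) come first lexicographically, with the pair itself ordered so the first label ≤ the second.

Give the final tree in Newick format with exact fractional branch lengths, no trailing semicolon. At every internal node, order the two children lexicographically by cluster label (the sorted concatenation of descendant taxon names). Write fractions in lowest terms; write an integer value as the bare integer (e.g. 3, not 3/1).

iteration 1: select F,V (d=2); attach at lengths (1, 1); label the merged cluster FV
  updated: d(C,FV)=20, d(D,FV)=57/2, d(FV,L)=24, d(FV,M)=31/2, d(FV,R)=27/2, d(FV,U)=28
iteration 2: select D,R (d=5); attach at lengths (5/2, 5/2); label the merged cluster DR
  updated: d(C,DR)=71/2, d(DR,FV)=21, d(DR,L)=24, d(DR,M)=26, d(DR,U)=37/2
iteration 3: select M,U (d=7); attach at lengths (7/2, 7/2); label the merged cluster MU
  updated: d(C,MU)=43/2, d(DR,MU)=89/4, d(FV,MU)=87/4, d(L,MU)=27/2
iteration 4: select L,MU (d=27/2); attach at lengths (27/4, 13/4); label the merged cluster LMU
  updated: d(C,LMU)=65/3, d(DR,LMU)=137/6, d(FV,LMU)=45/2
iteration 5: select C,FV (d=20); attach at lengths (10, 9); label the merged cluster CFV
  updated: d(CFV,DR)=155/6, d(CFV,LMU)=200/9
iteration 6: select CFV,LMU (d=200/9); attach at lengths (10/9, 157/36); label the merged cluster CFLMUV
  updated: d(CFLMUV,DR)=73/3
iteration 7: select CFLMUV,DR (d=73/3); attach at lengths (19/18, 29/3); label the merged cluster CDFLMRUV
final tree: (((C:10,(F:1,V:1):9):10/9,(L:27/4,(M:7/2,U:7/2):13/4):157/36):19/18,(D:5/2,R:5/2):29/3)
total length: 2131/36

(((C:10,(F:1,V:1):9):10/9,(L:27/4,(M:7/2,U:7/2):13/4):157/36):19/18,(D:5/2,R:5/2):29/3)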